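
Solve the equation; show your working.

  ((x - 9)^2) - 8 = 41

Step 1. [((x - 9)^2) - 8 = 41] 8 comes off first (add 8). So sub: (x - 9)^2 = 49.
Step 2. [(x - 9)^2 = 49] LHS squared, RHS 49 ≥ 0: apply √ (±). So sqrt: x - 9 = 7 or -7.
Step 3. [x - 9 = 7 or -7] the outer -9 inverts by adding 9 ⇒ sub: x = 16 or 2.

Answer: x ∈ {2, 16}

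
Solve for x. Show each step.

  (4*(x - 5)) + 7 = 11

Step 1. [(4*(x - 5)) + 7 = 11] 7 comes off first (subtract 7). So sub: 4*(x - 5) = 4.
Step 2. [4*(x - 5) = 4] divide by the outer 4, so div: x - 5 = 1.
Step 3. [x - 5 = 1] the outer -5 inverts by adding 5, so sub: x = 6.

Answer: x ∈ {6}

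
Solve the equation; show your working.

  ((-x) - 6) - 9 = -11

Step 1. [((-x) - 6) - 9 = -11] the outer -9 inverts by adding 9 ⇒ sub: (-x) - 6 = -2.
Step 2. [(-x) - 6 = -2] the outer -6 inverts by adding 6 ⇒ sub: -x = 4.
Step 3. [-x = 4] leading − — multiply by −1, so neg: x = -4.

Answer: x ∈ {-4}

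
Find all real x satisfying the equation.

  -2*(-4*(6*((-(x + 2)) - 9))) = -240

Step 1. [-2*(-4*(6*((-(x + 2)) - 9))) = -240] -2·(inner) — divide through by -2 ⇒ div: -4*(6*((-(x + 2)) - 9)) = 120.
Step 2. [-4*(6*((-(x + 2)) - 9)) = 120] leading coefficient -4: divide by -4 ⇒ div: 6*((-(x + 2)) - 9) = -30.
Step 3. [6*((-(x + 2)) - 9) = -30] leading coefficient 6: divide by 6. So div: (-(x + 2)) - 9 = -5.
Step 4. [(-(x + 2)) - 9 = -5] -9 is outermost — add 9 both sides ⇒ sub: -(x + 2) = 4.
Step 5. [-(x + 2) = 4] LHS negated; negate both sides ⇒ neg: x + 2 = -4.
Step 6. [x + 2 = -4] the outer +2 inverts by subtracting 2, so sub: x = -6.

Answer: x ∈ {-6}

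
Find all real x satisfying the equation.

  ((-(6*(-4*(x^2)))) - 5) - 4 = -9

Step 1. [((-(6*(-4*(x^2)))) - 5) - 4 = -9] add 4: x sits inside (… - 4). So sub: (-(6*(-4*(x^2)))) - 5 = -5.
Step 2. [(-(6*(-4*(x^2)))) - 5 = -5] peel the -5: add 5 from each side ⇒ sub: -(6*(-4*(x^2))) = 0.
Step 3. [-(6*(-4*(x^2))) = 0] LHS negated; negate both sides ⇒ neg: 6*(-4*(x^2)) = 0.
Step 4. [6*(-4*(x^2)) = 0] LHS = 6·(…); ÷6 both sides ⇒ div: -4*(x^2) = 0.
Step 5. [-4*(x^2) = 0] divide by the outer -4 ⇒ div: x^2 = 0.
Step 6. [x^2 = 0] LHS squared, RHS 0 ≥ 0: apply √ (±). So sqrt: x = 0.

Answer: x ∈ {0}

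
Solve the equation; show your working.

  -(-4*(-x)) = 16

Step 1. [-(-4*(-x)) = 16] leading − — multiply by −1, so neg: -4*(-x) = -16.
Step 2. [-4*(-x) = -16] -4·(inner) — divide through by -4. So div: -x = 4.
Step 3. [-x = 4] leading − — multiply by −1, so neg: x = -4.

Answer: x ∈ {-4}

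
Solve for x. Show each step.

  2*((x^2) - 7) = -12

Step 1. [2*((x^2) - 7) = -12] leading coefficient 2: divide by 2, so div: (x^2) - 7 = -6.
Step 2. [(x^2) - 7 = -6] peel the -7: add 7 from each side. So sub: x^2 = 1.
Step 3. [x^2 = 1] √ both sides: 1 ≥ 0 gives two branches. So sqrt: x = 1 or -1.

Answer: x ∈ {-1, 1}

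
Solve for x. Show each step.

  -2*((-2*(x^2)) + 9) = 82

Step 1. [-2*((-2*(x^2)) + 9) = 82] LHS = -2·(…); ÷-2 both sides, so div: (-2*(x^2)) + 9 = -41.
Step 2. [(-2*(x^2)) + 9 = -41] 9 comes off first (subtract 9). So sub: -2*(x^2) = -50.
Step 3. [-2*(x^2) = -50] -2 out front; divide by -2 ⇒ div: x^2 = 25.
Step 4. [x^2 = 25] √ both sides: 25 ≥ 0 gives two branches ⇒ sqrt: x = 5 or -5.

Answer: x ∈ {-5, 5}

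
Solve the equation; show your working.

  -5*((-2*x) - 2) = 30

Step 1. [-5*((-2*x) - 2) = 30] -5 out front; divide by -5. So div: (-2*x) - 2 = -6.
Step 2. [(-2*x) - 2 = -6] common factor -2 (LHS and -6) — divide through, so factor: x + 1 = 3.
Step 3. [x + 1 = 3] peel the +1: subtract 1 from each side. So sub: x = 2.

Answer: x ∈ {2}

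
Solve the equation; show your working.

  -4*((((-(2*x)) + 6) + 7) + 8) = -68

Step 1. [-4*((((-(2*x)) + 6) + 7) + 8) = -68] LHS = -4·(…); ÷-4 both sides, so div: (((-(2*x)) + 6) + 7) + 8 = 17.
Step 2. [(((-(2*x)) + 6) + 7) + 8 = 17] 8 comes off first (subtract 8) ⇒ sub: ((-(2*x)) + 6) + 7 = 9.
Step 3. [((-(2*x)) + 6) + 7 = 9] the outer +7 inverts by subtracting 7 ⇒ sub: (-(2*x)) + 6 = 2.
Step 4. [(-(2*x)) + 6 = 2] subtract 6: x sits inside (… + 6), so sub: -(2*x) = -4.
Step 5. [-(2*x) = -4] LHS negated; negate both sides. So neg: 2*x = 4.
Step 6. [2*x = 4] 2·(inner) — divide through by 2, so div: x = 2.

Answer: x ∈ {2}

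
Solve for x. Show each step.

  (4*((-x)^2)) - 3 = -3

Step 1. [(4*((-x)^2)) - 3 = -3] the outer -3 inverts by adding 3, so sub: 4*((-x)^2) = 0.
Step 2. [4*((-x)^2) = 0] leading coefficient 4: divide by 4 ⇒ div: (-x)^2 = 0.
Step 3. [(-x)^2 = 0] LHS squared, RHS 0 ≥ 0: apply √ (±). So sqrt: -x = 0.
Step 4. [-x = 0] leading − — multiply by −1 ⇒ neg: x = 0.

Answer: x ∈ {0}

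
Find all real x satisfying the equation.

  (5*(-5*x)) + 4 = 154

Step 1. [(5*(-5*x)) + 4 = 154] 4 comes off first (subtract 4). So sub: 5*(-5*x) = 150.
Step 2. [5*(-5*x) = 150] 5·(inner) — divide through by 5. So div: -5*x = 30.
Step 3. [-5*x = 30] -5·(inner) — divide through by -5. So div: x = -6.

Answer: x ∈ {-6}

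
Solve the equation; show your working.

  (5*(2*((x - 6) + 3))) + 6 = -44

Step 1. [(5*(2*((x - 6) + 3))) + 6 = -44] subtract 6: x sits inside (… + 6), so sub: 5*(2*((x - 6) + 3)) = -50.
Step 2. [5*(2*((x - 6) + 3)) = -50] 5 out front; divide by 5, so div: 2*((x - 6) + 3) = -10.
Step 3. [2*((x - 6) + 3) = -10] divide by the outer 2, so div: (x - 6) + 3 = -5.
Step 4. [(x - 6) + 3 = -5] 3 comes off first (subtract 3) ⇒ sub: x - 6 = -8.
Step 5. [x - 6 = -8] peel the -6: add 6 from each side. So sub: x = -2.

Answer: x ∈ {-2}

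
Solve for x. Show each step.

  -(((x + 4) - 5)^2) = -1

Step 1. [-(((x + 4) - 5)^2) = -1] leading − — multiply by −1. So neg: ((x + 4) - 5)^2 = 1.
Step 2. [((x + 4) - 5)^2 = 1] LHS squared, RHS 1 ≥ 0: apply √ (±), so sqrt: (x + 4) - 5 = 1 or -1.
Step 3. [(x + 4) - 5 = 1 or -1] 5 comes off first (add 5), so sub: x + 4 = 6 or 4.
Step 4. [x + 4 = 6 or 4] 4 comes off first (subtract 4) ⇒ sub: x = 2 or 0.

Answer: x ∈ {0, 2}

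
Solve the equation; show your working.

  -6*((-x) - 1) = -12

Step 1. [-6*((-x) - 1) = -12] leading coefficient -6: divide by -6. So div: (-x) - 1 = 2.
Step 2. [(-x) - 1 = 2] peel the -1: add 1 from each side. So sub: -x = 3.
Step 3. [-x = 3] flip signs both sides ⇒ neg: x = -3.

Answer: x ∈ {-3}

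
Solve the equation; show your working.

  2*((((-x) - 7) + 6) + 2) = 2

Step 1. [2*((((-x) - 7) + 6) + 2) = 2] leading coefficient 2: divide by 2, so div: (((-x) - 7) + 6) + 2 = 1.
Step 2. [(((-x) - 7) + 6) + 2 = 1] subtract 2: x sits inside (… + 2) ⇒ sub: ((-x) - 7) + 6 = -1.
Step 3. [((-x) - 7) + 6 = -1] 6 comes off first (subtract 6). So sub: (-x) - 7 = -7.
Step 4. [(-x) - 7 = -7] the outer -7 inverts by adding 7, so sub: -x = 0.
Step 5. [-x = 0] leading − — multiply by −1. So neg: x = 0.

Answer: x ∈ {0}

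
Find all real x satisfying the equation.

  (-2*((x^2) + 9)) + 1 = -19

Step 1. [(-2*((x^2) + 9)) + 1 = -19] +1 is outermost — subtract 1 both sides ⇒ sub: -2*((x^2) + 9) = -20.
Step 2. [-2*((x^2) + 9) = -20] LHS = -2·(…); ÷-2 both sides, so div: (x^2) + 9 = 10.
Step 3. [(x^2) + 9 = 10] the outer +9 inverts by subtracting 9, so sub: x^2 = 1.
Step 4. [x^2 = 1] √ both sides: 1 ≥ 0 gives two branches. So sqrt: x = 1 or -1.

Answer: x ∈ {-1, 1}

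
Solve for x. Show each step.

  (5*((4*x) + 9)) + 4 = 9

Step 1. [(5*((4*x) + 9)) + 4 = 9] subtract 4: x sits inside (… + 4). So sub: 5*((4*x) + 9) = 5.
Step 2. [5*((4*x) + 9) = 5] leading coefficient 5: divide by 5, so div: (4*x) + 9 = 1.
Step 3. [(4*x) + 9 = 1] +9 is outermost — subtract 9 both sides ⇒ sub: 4*x = -8.
Step 4. [4*x = -8] 4 out front; divide by 4, so div: x = -2.

Answer: x ∈ {-2}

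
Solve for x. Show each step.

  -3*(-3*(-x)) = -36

Step 1. [-3*(-3*(-x)) = -36] -3 out front; divide by -3, so div: -3*(-x) = 12.
Step 2. [-3*(-x) = 12] divide by the outer -3 ⇒ div: -x = -4.
Step 3. [-x = -4] flip signs both sides. So neg: x = 4.

Answer: x ∈ {4}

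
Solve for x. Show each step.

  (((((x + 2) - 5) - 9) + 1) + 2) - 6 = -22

Step 1. [(((((x + 2) - 5) - 9) + 1) + 2) - 6 = -22] the outer -6 inverts by adding 6 ⇒ sub: ((((x + 2) - 5) - 9) + 1) + 2 = -16.
Step 2. [((((x + 2) - 5) - 9) + 1) + 2 = -16] subtract 2: x sits inside (… + 2), so sub: (((x + 2) - 5) - 9) + 1 = -18.
Step 3. [(((x + 2) - 5) - 9) + 1 = -18] peel the +1: subtract 1 from each side. So sub: ((x + 2) - 5) - 9 = -19.
Step 4. [((x + 2) - 5) - 9 = -19] add 9: x sits inside (… - 9), so sub: (x + 2) - 5 = -10.
Step 5. [(x + 2) - 5 = -10] 5 comes off first (add 5). So sub: x + 2 = -5.
Step 6. [x + 2 = -5] peel the +2: subtract 2 from each side ⇒ sub: x = -7.

Answer: x ∈ {-7}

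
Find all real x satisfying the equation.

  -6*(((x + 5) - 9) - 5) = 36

Step 1. [-6*(((x + 5) - 9) - 5) = 36] divide by the outer -6. So div: ((x + 5) - 9) - 5 = -6.
Step 2. [((x + 5) - 9) - 5 = -6] the outer -5 inverts by adding 5 ⇒ sub: (x + 5) - 9 = -1.
Step 3. [(x + 5) - 9 = -1] -9 is outermost — add 9 both sides. So sub: x + 5 = 8.
Step 4. [x + 5 = 8] 5 comes off first (subtract 5), so sub: x = 3.

Answer: x ∈ {3}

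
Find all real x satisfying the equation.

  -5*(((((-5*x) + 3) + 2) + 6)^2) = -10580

Step 1. [-5*(((((-5*x) + 3) + 2) + 6)^2) = -10580] -5·(inner) — divide through by -5. So div: ((((-5*x) + 3) + 2) + 6)^2 = 2116.
Step 2. [((((-5*x) + 3) + 2) + 6)^2 = 2116] 2116 ≥ 0, LHS is (·)² — take ±√. So sqrt: (((-5*x) + 3) + 2) + 6 = 46 or -46.
Step 3. [(((-5*x) + 3) + 2) + 6 = 46 or -46] peel the +6: subtract 6 from each side ⇒ sub: ((-5*x) + 3) + 2 = 40 or -52.
Step 4. [((-5*x) + 3) + 2 = 40 or -52] peel the +2: subtract 2 from each side. So sub: (-5*x) + 3 = 38 or -54.
Step 5. [(-5*x) + 3 = 38 or -54] peel the +3: subtract 3 from each side, so sub: -5*x = 35 or -57.
Step 6. [-5*x = 35 or -57] -5 out front; divide by -5, so div: x = -7 or 57/5.

Answer: x ∈ {-7, 57/5}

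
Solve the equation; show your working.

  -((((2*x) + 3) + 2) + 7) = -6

Step 1. [-((((2*x) + 3) + 2) + 7) = -6] flip signs both sides, so neg: (((2*x) + 3) + 2) + 7 = 6.
Step 2. [(((2*x) + 3) + 2) + 7 = 6] 7 comes off first (subtract 7) ⇒ sub: ((2*x) + 3) + 2 = -1.
Step 3. [((2*x) + 3) + 2 = -1] subtract 2: x sits inside (… + 2) ⇒ sub: (2*x) + 3 = -3.
Step 4. [(2*x) + 3 = -3] peel the +3: subtract 3 from each side ⇒ sub: 2*x = -6.
Step 5. [2*x = -6] LHS = 2·(…); ÷2 both sides, so div: x = -3.

Answer: x ∈ {-3}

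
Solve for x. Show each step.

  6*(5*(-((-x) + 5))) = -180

Step 1. [6*(5*(-((-x) + 5))) = -180] LHS = 6·(…); ÷6 both sides. So div: 5*(-((-x) + 5)) = -30.
Step 2. [5*(-((-x) + 5)) = -30] divide by the outer 5 ⇒ div: -((-x) + 5) = -6.
Step 3. [-((-x) + 5) = -6] leading − — multiply by −1. So neg: (-x) + 5 = 6.
Step 4. [(-x) + 5 = 6] +5 is outermost — subtract 5 both sides, so sub: -x = 1.
Step 5. [-x = 1] flip signs both sides, so neg: x = -1.

Answer: x ∈ {-1}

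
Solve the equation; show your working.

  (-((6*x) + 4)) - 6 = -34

Step 1. [(-((6*x) + 4)) - 6 = -34] peel the -6: add 6 from each side, so sub: -((6*x) + 4) = -28.
Step 2. [-((6*x) + 4) = -28] leading − — multiply by −1 ⇒ neg: (6*x) + 4 = 28.
Step 3. [(6*x) + 4 = 28] peel the +4: subtract 4 from each side, so sub: 6*x = 24.
Step 4. [6*x = 24] 6 out front; divide by 6 ⇒ div: x = 4.

Answer: x ∈ {4}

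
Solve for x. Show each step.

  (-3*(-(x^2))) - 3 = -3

Step 1. [(-3*(-(x^2))) - 3 = -3] common factor -3 (LHS and -3) — divide through ⇒ factor: (-(x^2)) + 1 = 1.
Step 2. [(-(x^2)) + 1 = 1] the outer +1 inverts by subtracting 1 ⇒ sub: -(x^2) = 0.
Step 3. [-(x^2) = 0] flip signs both sides, so neg: x^2 = 0.
Step 4. [x^2 = 0] LHS squared, RHS 0 ≥ 0: apply √ (±), so sqrt: x = 0.

Answer: x ∈ {0}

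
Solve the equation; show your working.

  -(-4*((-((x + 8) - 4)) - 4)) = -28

Step 1. [-(-4*((-((x + 8) - 4)) - 4)) = -28] flip signs both sides. So neg: -4*((-((x + 8) - 4)) - 4) = 28.
Step 2. [-4*((-((x + 8) - 4)) - 4) = 28] divide by the outer -4, so div: (-((x + 8) - 4)) - 4 = -7.
Step 3. [(-((x + 8) - 4)) - 4 = -7] -4 is outermost — add 4 both sides, so sub: -((x + 8) - 4) = -3.
Step 4. [-((x + 8) - 4) = -3] leading − — multiply by −1 ⇒ neg: (x + 8) - 4 = 3.
Step 5. [(x + 8) - 4 = 3] the outer -4 inverts by adding 4. So sub: x + 8 = 7.
Step 6. [x + 8 = 7] subtract 8: x sits inside (… + 8). So sub: x = -1.

Answer: x ∈ {-1}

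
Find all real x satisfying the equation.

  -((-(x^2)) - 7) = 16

Step 1. [-((-(x^2)) - 7) = 16] flip signs both sides ⇒ neg: (-(x^2)) - 7 = -16.
Step 2. [(-(x^2)) - 7 = -16] the outer -7 inverts by adding 7, so sub: -(x^2) = -9.
Step 3. [-(x^2) = -9] flip signs both sides. So neg: x^2 = 9.
Step 4. [x^2 = 9] LHS squared, RHS 9 ≥ 0: apply √ (±). So sqrt: x = 3 or -3.

Answer: x ∈ {-3, 3}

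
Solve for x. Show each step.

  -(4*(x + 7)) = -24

Step 1. [-(4*(x + 7)) = -24] LHS negated; negate both sides ⇒ neg: 4*(x + 7) = 24.
Step 2. [4*(x + 7) = 24] leading coefficient 4: divide by 4, so div: x + 7 = 6.
Step 3. [x + 7 = 6] peel the +7: subtract 7 from each side, so sub: x = -1.

Answer: x ∈ {-1}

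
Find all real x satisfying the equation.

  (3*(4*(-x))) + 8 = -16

Step 1. [(3*(4*(-x))) + 8 = -16] subtract 8: x sits inside (… + 8). So sub: 3*(4*(-x)) = -24.
Step 2. [3*(4*(-x)) = -24] divide by the outer 3, so div: 4*(-x) = -8.
Step 3. [4*(-x) = -8] LHS = 4·(…); ÷4 both sides ⇒ div: -x = -2.
Step 4. [-x = -2] flip signs both sides ⇒ neg: x = 2.

Answer: x ∈ {2}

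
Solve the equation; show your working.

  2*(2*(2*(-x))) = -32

Step 1. [2*(2*(2*(-x))) = -32] divide by the outer 2. So div: 2*(2*(-x)) = -16.
Step 2. [2*(2*(-x)) = -16] LHS = 2·(…); ÷2 both sides. So div: 2*(-x) = -8.
Step 3. [2*(-x) = -8] leading coefficient 2: divide by 2. So div: -x = -4.
Step 4. [-x = -4] flip signs both sides ⇒ neg: x = 4.

Answer: x ∈ {4}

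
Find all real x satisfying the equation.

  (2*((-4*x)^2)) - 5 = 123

Step 1. [(2*((-4*x)^2)) - 5 = 123] add 5: x sits inside (… - 5), so sub: 2*((-4*x)^2) = 128.
Step 2. [2*((-4*x)^2) = 128] LHS = 2·(…); ÷2 both sides ⇒ div: (-4*x)^2 = 64.
Step 3. [(-4*x)^2 = 64] LHS squared, RHS 64 ≥ 0: apply √ (±) ⇒ sqrt: -4*x = 8 or -8.
Step 4. [-4*x = 8 or -8] -4·(inner) — divide through by -4 ⇒ div: x = -2 or 2.

Answer: x ∈ {-2, 2}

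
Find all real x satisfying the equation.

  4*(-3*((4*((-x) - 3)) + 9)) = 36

Step 1. [4*(-3*((4*((-x) - 3)) + 9)) = 36] 4·(inner) — divide through by 4, so div: -3*((4*((-x) - 3)) + 9) = 9.
Step 2. [-3*((4*((-x) - 3)) + 9) = 9] leading coefficient -3: divide by -3 ⇒ div: (4*((-x) - 3)) + 9 = -3.
Step 3. [(4*((-x) - 3)) + 9 = -3] +9 is outermost — subtract 9 both sides, so sub: 4*((-x) - 3) = -12.
Step 4. [4*((-x) - 3) = -12] 4 out front; divide by 4, so div: (-x) - 3 = -3.
Step 5. [(-x) - 3 = -3] 3 comes off first (add 3) ⇒ sub: -x = 0.
Step 6. [-x = 0] leading − — multiply by −1, so neg: x = 0.

Answer: x ∈ {0}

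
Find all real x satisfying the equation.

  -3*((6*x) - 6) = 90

Step 1. [-3*((6*x) - 6) = 90] leading coefficient -3: divide by -3, so div: (6*x) - 6 = -30.
Step 2. [(6*x) - 6 = -30] peel the -6: add 6 from each side, so sub: 6*x = -24.
Step 3. [6*x = -24] divide by the outer 6 ⇒ div: x = -4.

Answer: x ∈ {-4}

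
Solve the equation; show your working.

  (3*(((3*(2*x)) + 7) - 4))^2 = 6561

Step 1. [(3*(((3*(2*x)) + 7) - 4))^2 = 6561] 6561 ≥ 0, LHS is (·)² — take ±√. So sqrt: 3*(((3*(2*x)) + 7) - 4) = 81 or -81.
Step 2. [3*(((3*(2*x)) + 7) - 4) = 81 or -81] 3·(inner) — divide through by 3 ⇒ div: ((3*(2*x)) + 7) - 4 = 27 or -27.
Step 3. [((3*(2*x)) + 7) - 4 = 27 or -27] 4 comes off first (add 4). So sub: (3*(2*x)) + 7 = 31 or -23.
Step 4. [(3*(2*x)) + 7 = 31 or -23] subtract 7: x sits inside (… + 7). So sub: 3*(2*x) = 24 or -30.
Step 5. [3*(2*x) = 24 or -30] LHS = 3·(…); ÷3 both sides. So div: 2*x = 8 or -10.
Step 6. [2*x = 8 or -10] leading coefficient 2: divide by 2 ⇒ div: x = 4 or -5.

Answer: x ∈ {-5, 4}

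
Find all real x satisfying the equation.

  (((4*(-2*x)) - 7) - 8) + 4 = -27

Step 1. [(((4*(-2*x)) - 7) - 8) + 4 = -27] +4 is outermost — subtract 4 both sides. So sub: ((4*(-2*x)) - 7) - 8 = -31.
Step 2. [((4*(-2*x)) - 7) - 8 = -31] peel the -8: add 8 from each side ⇒ sub: (4*(-2*x)) - 7 = -23.
Step 3. [(4*(-2*x)) - 7 = -23] peel the -7: add 7 from each side. So sub: 4*(-2*x) = -16.
Step 4. [4*(-2*x) = -16] LHS = 4·(…); ÷4 both sides, so div: -2*x = -4.
Step 5. [-2*x = -4] leading coefficient -2: divide by -2, so div: x = 2.

Answer: x ∈ {2}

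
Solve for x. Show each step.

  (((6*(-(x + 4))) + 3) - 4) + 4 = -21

Step 1. [(((6*(-(x + 4))) + 3) - 4) + 4 = -21] subtract 4: x sits inside (… + 4) ⇒ sub: ((6*(-(x + 4))) + 3) - 4 = -25.
Step 2. [((6*(-(x + 4))) + 3) - 4 = -25] add 4: x sits inside (… - 4), so sub: (6*(-(x + 4))) + 3 = -21.
Step 3. [(6*(-(x + 4))) + 3 = -21] the outer +3 inverts by subtracting 3. So sub: 6*(-(x + 4)) = -24.
Step 4. [6*(-(x + 4)) = -24] divide by the outer 6 ⇒ div: -(x + 4) = -4.
Step 5. [-(x + 4) = -4] flip signs both sides. So neg: x + 4 = 4.
Step 6. [x + 4 = 4] 4 comes off first (subtract 4) ⇒ sub: x = 0.

Answer: x ∈ {0}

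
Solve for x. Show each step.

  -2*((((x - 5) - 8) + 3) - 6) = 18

Step 1. [-2*((((x - 5) - 8) + 3) - 6) = 18] divide by the outer -2. So div: (((x - 5) - 8) + 3) - 6 = -9.
Step 2. [(((x - 5) - 8) + 3) - 6 = -9] add 6: x sits inside (… - 6) ⇒ sub: ((x - 5) - 8) + 3 = -3.
Step 3. [((x - 5) - 8) + 3 = -3] 3 comes off first (subtract 3). So sub: (x - 5) - 8 = -6.
Step 4. [(x - 5) - 8 = -6] the outer -8 inverts by adding 8, so sub: x - 5 = 2.
Step 5. [x - 5 = 2] the outer -5 inverts by adding 5 ⇒ sub: x = 7.

Answer: x ∈ {7}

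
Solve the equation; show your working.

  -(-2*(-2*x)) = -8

Step 1. [-(-2*(-2*x)) = -8] leading − — multiply by −1 ⇒ neg: -2*(-2*x) = 8.
Step 2. [-2*(-2*x) = 8] -2·(inner) — divide through by -2 ⇒ div: -2*x = -4.
Step 3. [-2*x = -4] leading coefficient -2: divide by -2 ⇒ div: x = 2.

Answer: x ∈ {2}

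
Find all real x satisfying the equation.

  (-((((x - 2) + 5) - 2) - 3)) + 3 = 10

Step 1. [(-((((x - 2) + 5) - 2) - 3)) + 3 = 10] peel the +3: subtract 3 from each side. So sub: -((((x - 2) + 5) - 2) - 3) = 7.
Step 2. [-((((x - 2) + 5) - 2) - 3) = 7] flip signs both sides ⇒ neg: (((x - 2) + 5) - 2) - 3 = -7.
Step 3. [(((x - 2) + 5) - 2) - 3 = -7] -3 is outermost — add 3 both sides, so sub: ((x - 2) + 5) - 2 = -4.
Step 4. [((x - 2) + 5) - 2 = -4] 2 comes off first (add 2). So sub: (x - 2) + 5 = -2.
Step 5. [(x - 2) + 5 = -2] +5 is outermost — subtract 5 both sides. So sub: x - 2 = -7.
Step 6. [x - 2 = -7] -2 is outermost — add 2 both sides. So sub: x = -5.

Answer: x ∈ {-5}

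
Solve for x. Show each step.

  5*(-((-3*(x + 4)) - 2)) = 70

Step 1. [5*(-((-3*(x + 4)) - 2)) = 70] 5 out front; divide by 5, so div: -((-3*(x + 4)) - 2) = 14.
Step 2. [-((-3*(x + 4)) - 2) = 14] flip signs both sides. So neg: (-3*(x + 4)) - 2 = -14.
Step 3. [(-3*(x + 4)) - 2 = -14] -2 is outermost — add 2 both sides ⇒ sub: -3*(x + 4) = -12.
Step 4. [-3*(x + 4) = -12] -3 out front; divide by -3. So div: x + 4 = 4.
Step 5. [x + 4 = 4] 4 comes off first (subtract 4). So sub: x = 0.

Answer: x ∈ {0}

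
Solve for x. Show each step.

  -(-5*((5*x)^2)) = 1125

Step 1. [-(-5*((5*x)^2)) = 1125] flip signs both sides, so neg: -5*((5*x)^2) = -1125.
Step 2. [-5*((5*x)^2) = -1125] LHS = -5·(…); ÷-5 both sides, so div: (5*x)^2 = 225.
Step 3. [(5*x)^2 = 225] LHS squared, RHS 225 ≥ 0: apply √ (±) ⇒ sqrt: 5*x = 15 or -15.
Step 4. [5*x = 15 or -15] divide by the outer 5 ⇒ div: x = 3 or -3.

Answer: x ∈ {-3, 3}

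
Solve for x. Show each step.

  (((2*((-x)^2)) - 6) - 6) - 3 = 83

Step 1. [(((2*((-x)^2)) - 6) - 6) - 3 = 83] add 3: x sits inside (… - 3) ⇒ sub: ((2*((-x)^2)) - 6) - 6 = 86.
Step 2. [((2*((-x)^2)) - 6) - 6 = 86] peel the -6: add 6 from each side ⇒ sub: (2*((-x)^2)) - 6 = 92.
Step 3. [(2*((-x)^2)) - 6 = 92] common factor 2 (LHS and 92) — divide through. So factor: ((-x)^2) - 3 = 46.
Step 4. [((-x)^2) - 3 = 46] add 3: x sits inside (… - 3). So sub: (-x)^2 = 49.
Step 5. [(-x)^2 = 49] √ both sides: 49 ≥ 0 gives two branches ⇒ sqrt: -x = 7 or -7.
Step 6. [-x = 7 or -7] LHS negated; negate both sides. So neg: x = -7 or 7.

Answer: x ∈ {-7, 7}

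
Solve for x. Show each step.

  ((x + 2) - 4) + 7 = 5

Step 1. [((x + 2) - 4) + 7 = 5] +7 is outermost — subtract 7 both sides. So sub: (x + 2) - 4 = -2.
Step 2. [(x + 2) - 4 = -2] -4 is outermost — add 4 both sides, so sub: x + 2 = 2.
Step 3. [x + 2 = 2] +2 is outermost — subtract 2 both sides ⇒ sub: x = 0.

Answer: x ∈ {0}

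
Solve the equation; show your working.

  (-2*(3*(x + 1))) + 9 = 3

Step 1. [(-2*(3*(x + 1))) + 9 = 3] 9 comes off first (subtract 9), so sub: -2*(3*(x + 1)) = -6.
Step 2. [-2*(3*(x + 1)) = -6] LHS = -2·(…); ÷-2 both sides. So div: 3*(x + 1) = 3.
Step 3. [3*(x + 1) = 3] LHS = 3·(…); ÷3 both sides. So div: x + 1 = 1.
Step 4. [x + 1 = 1] 1 comes off first (subtract 1) ⇒ sub: x = 0.

Answer: x ∈ {0}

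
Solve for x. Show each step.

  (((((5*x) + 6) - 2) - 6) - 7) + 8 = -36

Step 1. [(((((5*x) + 6) - 2) - 6) - 7) + 8 = -36] 8 comes off first (subtract 8), so sub: ((((5*x) + 6) - 2) - 6) - 7 = -44.
Step 2. [((((5*x) + 6) - 2) - 6) - 7 = -44] the outer -7 inverts by adding 7 ⇒ sub: (((5*x) + 6) - 2) - 6 = -37.
Step 3. [(((5*x) + 6) - 2) - 6 = -37] peel the -6: add 6 from each side. So sub: ((5*x) + 6) - 2 = -31.
Step 4. [((5*x) + 6) - 2 = -31] the outer -2 inverts by adding 2 ⇒ sub: (5*x) + 6 = -29.
Step 5. [(5*x) + 6 = -29] the outer +6 inverts by subtracting 6 ⇒ sub: 5*x = -35.
Step 6. [5*x = -35] divide by the outer 5. So div: x = -7.

Answer: x ∈ {-7}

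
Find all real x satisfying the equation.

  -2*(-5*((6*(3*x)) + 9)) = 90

Step 1. [-2*(-5*((6*(3*x)) + 9)) = 90] leading coefficient -2: divide by -2, so div: -5*((6*(3*x)) + 9) = -45.
Step 2. [-5*((6*(3*x)) + 9) = -45] divide by the outer -5. So div: (6*(3*x)) + 9 = 9.
Step 3. [(6*(3*x)) + 9 = 9] +9 is outermost — subtract 9 both sides. So sub: 6*(3*x) = 0.
Step 4. [6*(3*x) = 0] 6·(inner) — divide through by 6. So div: 3*x = 0.
Step 5. [3*x = 0] 3 out front; divide by 3, so div: x = 0.

Answer: x ∈ {0}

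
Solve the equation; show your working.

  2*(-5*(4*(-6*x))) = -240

Step 1. [2*(-5*(4*(-6*x))) = -240] leading coefficient 2: divide by 2 ⇒ div: -5*(4*(-6*x)) = -120.
Step 2. [-5*(4*(-6*x)) = -120] -5·(inner) — divide through by -5. So div: 4*(-6*x) = 24.
Step 3. [4*(-6*x) = 24] divide by the outer 4, so div: -6*x = 6.
Step 4. [-6*x = 6] leading coefficient -6: divide by -6 ⇒ div: x = -1.

Answer: x ∈ {-1}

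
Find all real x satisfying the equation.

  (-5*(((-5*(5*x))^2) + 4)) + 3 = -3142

Step 1. [(-5*(((-5*(5*x))^2) + 4)) + 3 = -3142] the outer +3 inverts by subtracting 3 ⇒ sub: -5*(((-5*(5*x))^2) + 4) = -3145.
Step 2. [-5*(((-5*(5*x))^2) + 4) = -3145] -5 out front; divide by -5, so div: ((-5*(5*x))^2) + 4 = 629.
Step 3. [((-5*(5*x))^2) + 4 = 629] peel the +4: subtract 4 from each side. So sub: (-5*(5*x))^2 = 625.
Step 4. [(-5*(5*x))^2 = 625] LHS squared, RHS 625 ≥ 0: apply √ (±). So sqrt: -5*(5*x) = 25 or -25.
Step 5. [-5*(5*x) = 25 or -25] divide by the outer -5. So div: 5*x = -5 or 5.
Step 6. [5*x = -5 or 5] 5·(inner) — divide through by 5, so div: x = -1 or 1.

Answer: x ∈ {-1, 1}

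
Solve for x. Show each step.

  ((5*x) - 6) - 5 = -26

Step 1. [((5*x) - 6) - 5 = -26] add 5: x sits inside (… - 5), so sub: (5*x) - 6 = -21.
Step 2. [(5*x) - 6 = -21] 6 comes off first (add 6) ⇒ sub: 5*x = -15.
Step 3. [5*x = -15] 5·(inner) — divide through by 5. So div: x = -3.

Answer: x ∈ {-3}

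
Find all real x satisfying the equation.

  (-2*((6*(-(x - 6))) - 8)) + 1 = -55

Step 1. [(-2*((6*(-(x - 6))) - 8)) + 1 = -55] subtract 1: x sits inside (… + 1), so sub: -2*((6*(-(x - 6))) - 8) = -56.
Step 2. [-2*((6*(-(x - 6))) - 8) = -56] -2·(inner) — divide through by -2 ⇒ div: (6*(-(x - 6))) - 8 = 28.
Step 3. [(6*(-(x - 6))) - 8 = 28] the outer -8 inverts by adding 8 ⇒ sub: 6*(-(x - 6)) = 36.
Step 4. [6*(-(x - 6)) = 36] 6 out front; divide by 6. So div: -(x - 6) = 6.
Step 5. [-(x - 6) = 6] LHS negated; negate both sides, so neg: x - 6 = -6.
Step 6. [x - 6 = -6] peel the -6: add 6 from each side. So sub: x = 0.

Answer: x ∈ {0}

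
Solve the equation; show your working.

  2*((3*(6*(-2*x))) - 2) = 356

Step 1. [2*((3*(6*(-2*x))) - 2) = 356] leading coefficient 2: divide by 2, so div: (3*(6*(-2*x))) - 2 = 178.
Step 2. [(3*(6*(-2*x))) - 2 = 178] add 2: x sits inside (… - 2) ⇒ sub: 3*(6*(-2*x)) = 180.
Step 3. [3*(6*(-2*x)) = 180] 3 out front; divide by 3 ⇒ div: 6*(-2*x) = 60.
Step 4. [6*(-2*x) = 60] divide by the outer 6, so div: -2*x = 10.
Step 5. [-2*x = 10] LHS = -2·(…); ÷-2 both sides, so div: x = -5.

Answer: x ∈ {-5}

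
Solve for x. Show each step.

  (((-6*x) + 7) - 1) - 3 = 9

Step 1. [(((-6*x) + 7) - 1) - 3 = 9] 3 comes off first (add 3). So sub: ((-6*x) + 7) - 1 = 12.
Step 2. [((-6*x) + 7) - 1 = 12] 1 comes off first (add 1) ⇒ sub: (-6*x) + 7 = 13.
Step 3. [(-6*x) + 7 = 13] 7 comes off first (subtract 7), so sub: -6*x = 6.
Step 4. [-6*x = 6] leading coefficient -6: divide by -6. So div: x = -1.

Answer: x ∈ {-1}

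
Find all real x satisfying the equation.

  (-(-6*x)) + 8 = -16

Step 1. [(-(-6*x)) + 8 = -16] peel the +8: subtract 8 from each side. So sub: -(-6*x) = -24.
Step 2. [-(-6*x) = -24] LHS negated; negate both sides ⇒ neg: -6*x = 24.
Step 3. [-6*x = 24] -6 out front; divide by -6, so div: x = -4.

Answer: x ∈ {-4}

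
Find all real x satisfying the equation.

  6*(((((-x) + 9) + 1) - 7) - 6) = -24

Step 1. [6*(((((-x) + 9) + 1) - 7) - 6) = -24] leading coefficient 6: divide by 6 ⇒ div: ((((-x) + 9) + 1) - 7) - 6 = -4.
Step 2. [((((-x) + 9) + 1) - 7) - 6 = -4] peel the -6: add 6 from each side. So sub: (((-x) + 9) + 1) - 7 = 2.
Step 3. [(((-x) + 9) + 1) - 7 = 2] 7 comes off first (add 7), so sub: ((-x) + 9) + 1 = 9.
Step 4. [((-x) + 9) + 1 = 9] peel the +1: subtract 1 from each side, so sub: (-x) + 9 = 8.
Step 5. [(-x) + 9 = 8] 9 comes off first (subtract 9) ⇒ sub: -x = -1.
Step 6. [-x = -1] flip signs both sides, so neg: x = 1.

Answer: x ∈ {1}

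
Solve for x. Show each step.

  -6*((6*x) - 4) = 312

Step 1. [-6*((6*x) - 4) = 312] -6·(inner) — divide through by -6, so div: (6*x) - 4 = -52.
Step 2. [(6*x) - 4 = -52] -4 is outermost — add 4 both sides ⇒ sub: 6*x = -48.
Step 3. [6*x = -48] leading coefficient 6: divide by 6. So div: x = -8.

Answer: x ∈ {-8}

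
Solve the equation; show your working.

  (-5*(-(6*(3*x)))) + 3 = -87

Step 1. [(-5*(-(6*(3*x)))) + 3 = -87] peel the +3: subtract 3 from each side, so sub: -5*(-(6*(3*x))) = -90.
Step 2. [-5*(-(6*(3*x))) = -90] -5 out front; divide by -5 ⇒ div: -(6*(3*x)) = 18.
Step 3. [-(6*(3*x)) = 18] LHS negated; negate both sides. So neg: 6*(3*x) = -18.
Step 4. [6*(3*x) = -18] divide by the outer 6 ⇒ div: 3*x = -3.
Step 5. [3*x = -3] 3·(inner) — divide through by 3 ⇒ div: x = -1.

Answer: x ∈ {-1}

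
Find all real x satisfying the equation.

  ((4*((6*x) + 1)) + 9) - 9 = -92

Step 1. [((4*((6*x) + 1)) + 9) - 9 = -92] -9 is outermost — add 9 both sides ⇒ sub: (4*((6*x) + 1)) + 9 = -83.
Step 2. [(4*((6*x) + 1)) + 9 = -83] subtract 9: x sits inside (… + 9), so sub: 4*((6*x) + 1) = -92.
Step 3. [4*((6*x) + 1) = -92] divide by the outer 4. So div: (6*x) + 1 = -23.
Step 4. [(6*x) + 1 = -23] subtract 1: x sits inside (… + 1), so sub: 6*x = -24.
Step 5. [6*x = -24] divide by the outer 6. So div: x = -4.

Answer: x ∈ {-4}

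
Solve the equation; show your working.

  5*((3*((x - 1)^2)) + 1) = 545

Step 1. [5*((3*((x - 1)^2)) + 1) = 545] 5·(inner) — divide through by 5, so div: (3*((x - 1)^2)) + 1 = 109.
Step 2. [(3*((x - 1)^2)) + 1 = 109] peel the +1: subtract 1 from each side, so sub: 3*((x - 1)^2) = 108.
Step 3. [3*((x - 1)^2) = 108] 3·(inner) — divide through by 3 ⇒ div: (x - 1)^2 = 36.
Step 4. [(x - 1)^2 = 36] √ both sides: 36 ≥ 0 gives two branches ⇒ sqrt: x - 1 = 6 or -6.
Step 5. [x - 1 = 6 or -6] peel the -1: add 1 from each side ⇒ sub: x = 7 or -5.

Answer: x ∈ {-5, 7}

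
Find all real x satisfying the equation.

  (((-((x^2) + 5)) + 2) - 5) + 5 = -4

Step 1. [(((-((x^2) + 5)) + 2) - 5) + 5 = -4] subtract 5: x sits inside (… + 5). So sub: ((-((x^2) + 5)) + 2) - 5 = -9.
Step 2. [((-((x^2) + 5)) + 2) - 5 = -9] -5 is outermost — add 5 both sides ⇒ sub: (-((x^2) + 5)) + 2 = -4.
Step 3. [(-((x^2) + 5)) + 2 = -4] the outer +2 inverts by subtracting 2. So sub: -((x^2) + 5) = -6.
Step 4. [-((x^2) + 5) = -6] leading − — multiply by −1, so neg: (x^2) + 5 = 6.
Step 5. [(x^2) + 5 = 6] 5 comes off first (subtract 5) ⇒ sub: x^2 = 1.
Step 6. [x^2 = 1] √ both sides: 1 ≥ 0 gives two branches, so sqrt: x = 1 or -1.

Answer: x ∈ {-1, 1}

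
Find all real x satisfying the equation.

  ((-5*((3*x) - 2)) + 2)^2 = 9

Step 1. [((-5*((3*x) - 2)) + 2)^2 = 9] √ both sides: 9 ≥ 0 gives two branches. So sqrt: (-5*((3*x) - 2)) + 2 = 3 or -3.
Step 2. [(-5*((3*x) - 2)) + 2 = 3 or -3] +2 is outermost — subtract 2 both sides, so sub: -5*((3*x) - 2) = 1 or -5.
Step 3. [-5*((3*x) - 2) = 1 or -5] divide by the outer -5 ⇒ div: (3*x) - 2 = -1/5 or 1.
Step 4. [(3*x) - 2 = -1/5 or 1] peel the -2: add 2 from each side ⇒ sub: 3*x = 9/5 or 3.
Step 5. [3*x = 9/5 or 3] 3 out front; divide by 3 ⇒ div: x = 3/5 or 1.

Answer: x ∈ {3/5, 1}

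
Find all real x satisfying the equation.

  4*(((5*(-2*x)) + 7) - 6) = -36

Step 1. [4*(((5*(-2*x)) + 7) - 6) = -36] 4 out front; divide by 4. So div: ((5*(-2*x)) + 7) - 6 = -9.
Step 2. [((5*(-2*x)) + 7) - 6 = -9] the outer -6 inverts by adding 6 ⇒ sub: (5*(-2*x)) + 7 = -3.
Step 3. [(5*(-2*x)) + 7 = -3] peel the +7: subtract 7 from each side. So sub: 5*(-2*x) = -10.
Step 4. [5*(-2*x) = -10] 5·(inner) — divide through by 5 ⇒ div: -2*x = -2.
Step 5. [-2*x = -2] divide by the outer -2, so div: x = 1.

Answer: x ∈ {1}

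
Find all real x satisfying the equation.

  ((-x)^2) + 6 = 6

Step 1. [((-x)^2) + 6 = 6] subtract 6: x sits inside (… + 6). So sub: (-x)^2 = 0.
Step 2. [(-x)^2 = 0] LHS squared, RHS 0 ≥ 0: apply √ (±), so sqrt: -x = 0.
Step 3. [-x = 0] leading − — multiply by −1 ⇒ neg: x = 0.

Answer: x ∈ {0}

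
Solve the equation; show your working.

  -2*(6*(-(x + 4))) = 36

Step 1. [-2*(6*(-(x + 4))) = 36] divide by the outer -2, so div: 6*(-(x + 4)) = -18.
Step 2. [6*(-(x + 4)) = -18] 6 out front; divide by 6. So div: -(x + 4) = -3.
Step 3. [-(x + 4) = -3] LHS negated; negate both sides ⇒ neg: x + 4 = 3.
Step 4. [x + 4 = 3] 4 comes off first (subtract 4). So sub: x = -1.

Answer: x ∈ {-1}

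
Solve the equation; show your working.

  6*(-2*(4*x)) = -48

Step 1. [6*(-2*(4*x)) = -48] 6 out front; divide by 6. So div: -2*(4*x) = -8.
Step 2. [-2*(4*x) = -8] divide by the outer -2 ⇒ div: 4*x = 4.
Step 3. [4*x = 4] divide by the outer 4, so div: x = 1.

Answer: x ∈ {1}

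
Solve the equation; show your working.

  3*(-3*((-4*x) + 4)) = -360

Step 1. [3*(-3*((-4*x) + 4)) = -360] divide by the outer 3. So div: -3*((-4*x) + 4) = -120.
Step 2. [-3*((-4*x) + 4) = -120] divide by the outer -3. So div: (-4*x) + 4 = 40.
Step 3. [(-4*x) + 4 = 40] -4 | LHS and -4 | 40: pull -4 out, so factor: x - 1 = -10.
Step 4. [x - 1 = -10] -1 is outermost — add 1 both sides, so sub: x = -9.

Answer: x ∈ {-9}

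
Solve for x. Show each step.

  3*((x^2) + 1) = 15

Step 1. [3*((x^2) + 1) = 15] 3 out front; divide by 3, so div: (x^2) + 1 = 5.
Step 2. [(x^2) + 1 = 5] +1 is outermost — subtract 1 both sides. So sub: x^2 = 4.
Step 3. [x^2 = 4] √ both sides: 4 ≥ 0 gives two branches. So sqrt: x = 2 or -2.

Answer: x ∈ {-2, 2}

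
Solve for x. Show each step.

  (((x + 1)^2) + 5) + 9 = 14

Step 1. [(((x + 1)^2) + 5) + 9 = 14] 9 comes off first (subtract 9) ⇒ sub: ((x + 1)^2) + 5 = 5.
Step 2. [((x + 1)^2) + 5 = 5] subtract 5: x sits inside (… + 5), so sub: (x + 1)^2 = 0.
Step 3. [(x + 1)^2 = 0] √ both sides: 0 ≥ 0 gives two branches ⇒ sqrt: x + 1 = 0.
Step 4. [x + 1 = 0] peel the +1: subtract 1 from each side ⇒ sub: x = -1.

Answer: x ∈ {-1}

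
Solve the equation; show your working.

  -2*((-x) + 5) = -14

Step 1. [-2*((-x) + 5) = -14] -2 out front; divide by -2 ⇒ div: (-x) + 5 = 7.
Step 2. [(-x) + 5 = 7] peel the +5: subtract 5 from each side, so sub: -x = 2.
Step 3. [-x = 2] LHS negated; negate both sides ⇒ neg: x = -2.

Answer: x ∈ {-2}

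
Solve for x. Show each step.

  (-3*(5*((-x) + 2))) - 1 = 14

Step 1. [(-3*(5*((-x) + 2))) - 1 = 14] peel the -1: add 1 from each side ⇒ sub: -3*(5*((-x) + 2)) = 15.
Step 2. [-3*(5*((-x) + 2)) = 15] -3·(inner) — divide through by -3. So div: 5*((-x) + 2) = -5.
Step 3. [5*((-x) + 2) = -5] LHS = 5·(…); ÷5 both sides, so div: (-x) + 2 = -1.
Step 4. [(-x) + 2 = -1] the outer +2 inverts by subtracting 2 ⇒ sub: -x = -3.
Step 5. [-x = -3] leading − — multiply by −1. So neg: x = 3.

Answer: x ∈ {3}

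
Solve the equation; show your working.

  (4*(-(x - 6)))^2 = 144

Step 1. [(4*(-(x - 6)))^2 = 144] 144 ≥ 0, LHS is (·)² — take ±√, so sqrt: 4*(-(x - 6)) = 12 or -12.
Step 2. [4*(-(x - 6)) = 12 or -12] 4·(inner) — divide through by 4, so div: -(x - 6) = 3 or -3.
Step 3. [-(x - 6) = 3 or -3] leading − — multiply by −1, so neg: x - 6 = -3 or 3.
Step 4. [x - 6 = -3 or 3] -6 is outermost — add 6 both sides ⇒ sub: x = 3 or 9.

Answer: x ∈ {3, 9}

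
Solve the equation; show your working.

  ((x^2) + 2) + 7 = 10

Step 1. [((x^2) + 2) + 7 = 10] the outer +7 inverts by subtracting 7 ⇒ sub: (x^2) + 2 = 3.
Step 2. [(x^2) + 2 = 3] peel the +2: subtract 2 from each side, so sub: x^2 = 1.
Step 3. [x^2 = 1] √ both sides: 1 ≥ 0 gives two branches. So sqrt: x = 1 or -1.

Answer: x ∈ {-1, 1}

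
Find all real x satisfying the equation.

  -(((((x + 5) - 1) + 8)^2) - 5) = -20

Step 1. [-(((((x + 5) - 1) + 8)^2) - 5) = -20] LHS negated; negate both sides ⇒ neg: ((((x + 5) - 1) + 8)^2) - 5 = 20.
Step 2. [((((x + 5) - 1) + 8)^2) - 5 = 20] -5 is outermost — add 5 both sides ⇒ sub: (((x + 5) - 1) + 8)^2 = 25.
Step 3. [(((x + 5) - 1) + 8)^2 = 25] √ both sides: 25 ≥ 0 gives two branches ⇒ sqrt: ((x + 5) - 1) + 8 = 5 or -5.
Step 4. [((x + 5) - 1) + 8 = 5 or -5] subtract 8: x sits inside (… + 8) ⇒ sub: (x + 5) - 1 = -3 or -13.
Step 5. [(x + 5) - 1 = -3 or -13] 1 comes off first (add 1) ⇒ sub: x + 5 = -2 or -12.
Step 6. [x + 5 = -2 or -12] peel the +5: subtract 5 from each side. So sub: x = -7 or -17.

Answer: x ∈ {-17, -7}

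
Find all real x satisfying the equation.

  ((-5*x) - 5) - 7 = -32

Step 1. [((-5*x) - 5) - 7 = -32] add 7: x sits inside (… - 7). So sub: (-5*x) - 5 = -25.
Step 2. [(-5*x) - 5 = -25] -5 | LHS and -5 | -25: pull -5 out ⇒ factor: x + 1 = 5.
Step 3. [x + 1 = 5] +1 is outermost — subtract 1 both sides, so sub: x = 4.

Answer: x ∈ {4}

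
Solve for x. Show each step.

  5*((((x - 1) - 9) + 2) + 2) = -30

Step 1. [5*((((x - 1) - 9) + 2) + 2) = -30] 5·(inner) — divide through by 5 ⇒ div: (((x - 1) - 9) + 2) + 2 = -6.
Step 2. [(((x - 1) - 9) + 2) + 2 = -6] +2 is outermost — subtract 2 both sides ⇒ sub: ((x - 1) - 9) + 2 = -8.
Step 3. [((x - 1) - 9) + 2 = -8] 2 comes off first (subtract 2). So sub: (x - 1) - 9 = -10.
Step 4. [(x - 1) - 9 = -10] add 9: x sits inside (… - 9) ⇒ sub: x - 1 = -1.
Step 5. [x - 1 = -1] the outer -1 inverts by adding 1, so sub: x = 0.

Answer: x ∈ {0}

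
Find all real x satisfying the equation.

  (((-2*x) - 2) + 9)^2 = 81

Step 1. [(((-2*x) - 2) + 9)^2 = 81] 81 ≥ 0, LHS is (·)² — take ±√. So sqrt: ((-2*x) - 2) + 9 = 9 or -9.
Step 2. [((-2*x) - 2) + 9 = 9 or -9] peel the +9: subtract 9 from each side. So sub: (-2*x) - 2 = 0 or -18.
Step 3. [(-2*x) - 2 = 0 or -18] add 2: x sits inside (… - 2), so sub: -2*x = 2 or -16.
Step 4. [-2*x = 2 or -16] leading coefficient -2: divide by -2, so div: x = -1 or 8.

Answer: x ∈ {-1, 8}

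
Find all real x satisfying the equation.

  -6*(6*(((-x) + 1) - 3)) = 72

Step 1. [-6*(6*(((-x) + 1) - 3)) = 72] -6·(inner) — divide through by -6 ⇒ div: 6*(((-x) + 1) - 3) = -12.
Step 2. [6*(((-x) + 1) - 3) = -12] divide by the outer 6, so div: ((-x) + 1) - 3 = -2.
Step 3. [((-x) + 1) - 3 = -2] add 3: x sits inside (… - 3), so sub: (-x) + 1 = 1.
Step 4. [(-x) + 1 = 1] peel the +1: subtract 1 from each side. So sub: -x = 0.
Step 5. [-x = 0] leading − — multiply by −1 ⇒ neg: x = 0.

Answer: x ∈ {0}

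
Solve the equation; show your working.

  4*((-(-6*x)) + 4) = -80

Step 1. [4*((-(-6*x)) + 4) = -80] LHS = 4·(…); ÷4 both sides, so div: (-(-6*x)) + 4 = -20.
Step 2. [(-(-6*x)) + 4 = -20] subtract 4: x sits inside (… + 4) ⇒ sub: -(-6*x) = -24.
Step 3. [-(-6*x) = -24] LHS negated; negate both sides. So neg: -6*x = 24.
Step 4. [-6*x = 24] -6 out front; divide by -6. So div: x = -4.

Answer: x ∈ {-4}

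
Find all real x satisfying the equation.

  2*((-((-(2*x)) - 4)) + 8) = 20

Step 1. [2*((-((-(2*x)) - 4)) + 8) = 20] 2 out front; divide by 2 ⇒ div: (-((-(2*x)) - 4)) + 8 = 10.
Step 2. [(-((-(2*x)) - 4)) + 8 = 10] subtract 8: x sits inside (… + 8). So sub: -((-(2*x)) - 4) = 2.
Step 3. [-((-(2*x)) - 4) = 2] leading − — multiply by −1, so neg: (-(2*x)) - 4 = -2.
Step 4. [(-(2*x)) - 4 = -2] 4 comes off first (add 4) ⇒ sub: -(2*x) = 2.
Step 5. [-(2*x) = 2] leading − — multiply by −1 ⇒ neg: 2*x = -2.
Step 6. [2*x = -2] LHS = 2·(…); ÷2 both sides, so div: x = -1.

Answer: x ∈ {-1}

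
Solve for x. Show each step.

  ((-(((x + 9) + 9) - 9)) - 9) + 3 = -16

Step 1. [((-(((x + 9) + 9) - 9)) - 9) + 3 = -16] the outer +3 inverts by subtracting 3, so sub: (-(((x + 9) + 9) - 9)) - 9 = -19.
Step 2. [(-(((x + 9) + 9) - 9)) - 9 = -19] peel the -9: add 9 from each side, so sub: -(((x + 9) + 9) - 9) = -10.
Step 3. [-(((x + 9) + 9) - 9) = -10] leading − — multiply by −1. So neg: ((x + 9) + 9) - 9 = 10.
Step 4. [((x + 9) + 9) - 9 = 10] peel the -9: add 9 from each side. So sub: (x + 9) + 9 = 19.
Step 5. [(x + 9) + 9 = 19] 9 comes off first (subtract 9) ⇒ sub: x + 9 = 10.
Step 6. [x + 9 = 10] the outer +9 inverts by subtracting 9, so sub: x = 1.

Answer: x ∈ {1}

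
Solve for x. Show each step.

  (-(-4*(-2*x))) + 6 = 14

Step 1. [(-(-4*(-2*x))) + 6 = 14] subtract 6: x sits inside (… + 6). So sub: -(-4*(-2*x)) = 8.
Step 2. [-(-4*(-2*x)) = 8] leading − — multiply by −1 ⇒ neg: -4*(-2*x) = -8.
Step 3. [-4*(-2*x) = -8] -4·(inner) — divide through by -4 ⇒ div: -2*x = 2.
Step 4. [-2*x = 2] -2·(inner) — divide through by -2 ⇒ div: x = -1.

Answer: x ∈ {-1}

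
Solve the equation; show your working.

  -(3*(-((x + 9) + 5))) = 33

Step 1. [-(3*(-((x + 9) + 5))) = 33] LHS negated; negate both sides, so neg: 3*(-((x + 9) + 5)) = -33.
Step 2. [3*(-((x + 9) + 5)) = -33] 3 out front; divide by 3 ⇒ div: -((x + 9) + 5) = -11.
Step 3. [-((x + 9) + 5) = -11] leading − — multiply by −1, so neg: (x + 9) + 5 = 11.
Step 4. [(x + 9) + 5 = 11] the outer +5 inverts by subtracting 5 ⇒ sub: x + 9 = 6.
Step 5. [x + 9 = 6] the outer +9 inverts by subtracting 9. So sub: x = -3.

Answer: x ∈ {-3}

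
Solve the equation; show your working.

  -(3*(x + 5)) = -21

Step 1. [-(3*(x + 5)) = -21] LHS negated; negate both sides. So neg: 3*(x + 5) = 21.
Step 2. [3*(x + 5) = 21] 3·(inner) — divide through by 3. So div: x + 5 = 7.
Step 3. [x + 5 = 7] subtract 5: x sits inside (… + 5) ⇒ sub: x = 2.

Answer: x ∈ {2}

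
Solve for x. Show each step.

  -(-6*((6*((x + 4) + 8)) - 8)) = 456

Step 1. [-(-6*((6*((x + 4) + 8)) - 8)) = 456] flip signs both sides ⇒ neg: -6*((6*((x + 4) + 8)) - 8) = -456.
Step 2. [-6*((6*((x + 4) + 8)) - 8) = -456] -6·(inner) — divide through by -6. So div: (6*((x + 4) + 8)) - 8 = 76.
Step 3. [(6*((x + 4) + 8)) - 8 = 76] peel the -8: add 8 from each side. So sub: 6*((x + 4) + 8) = 84.
Step 4. [6*((x + 4) + 8) = 84] 6·(inner) — divide through by 6 ⇒ div: (x + 4) + 8 = 14.
Step 5. [(x + 4) + 8 = 14] peel the +8: subtract 8 from each side ⇒ sub: x + 4 = 6.
Step 6. [x + 4 = 6] 4 comes off first (subtract 4), so sub: x = 2.

Answer: x ∈ {2}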